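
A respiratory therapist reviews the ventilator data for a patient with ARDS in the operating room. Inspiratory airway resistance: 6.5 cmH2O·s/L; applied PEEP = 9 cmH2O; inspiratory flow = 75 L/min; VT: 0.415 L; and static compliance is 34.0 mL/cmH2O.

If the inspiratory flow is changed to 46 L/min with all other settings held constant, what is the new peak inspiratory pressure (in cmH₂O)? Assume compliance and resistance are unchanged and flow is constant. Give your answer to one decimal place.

26.2

Flow: 75 L/min ÷ 60 = 1.25 L/s.
New flow: 46 L/min ÷ 60 = 0.7667 L/s.
PIP = Vt/C + R·V̇ + PEEP (constant-flow equation of motion).
Only the resistive term changes: ΔPIP = R × ΔV̇ = 6.5 × (0.7667 − 1.25) = 6.5 × -0.4833 = -3.141 cmH2O.
Original PIP = 415/34.0 + 6.5×1.25 + 9 = 29.331 cmH2O; new PIP = 29.331 + (-3.141) = 26.19 cmH2O.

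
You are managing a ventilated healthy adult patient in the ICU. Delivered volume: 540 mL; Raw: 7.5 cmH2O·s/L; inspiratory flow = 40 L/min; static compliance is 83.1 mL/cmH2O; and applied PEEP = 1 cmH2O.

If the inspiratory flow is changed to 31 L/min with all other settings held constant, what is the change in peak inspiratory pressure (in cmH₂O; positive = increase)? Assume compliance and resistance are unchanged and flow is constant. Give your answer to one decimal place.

-1.1

Flow: 40 L/min ÷ 60 = 0.6667 L/s.
New flow: 31 L/min ÷ 60 = 0.5167 L/s.
PIP = Vt/C + R·V̇ + PEEP (constant-flow equation of motion).
Only the resistive term changes: ΔPIP = R × ΔV̇ = 7.5 × (0.5167 − 0.6667) = 7.5 × -0.15 = -1.125 cmH2O.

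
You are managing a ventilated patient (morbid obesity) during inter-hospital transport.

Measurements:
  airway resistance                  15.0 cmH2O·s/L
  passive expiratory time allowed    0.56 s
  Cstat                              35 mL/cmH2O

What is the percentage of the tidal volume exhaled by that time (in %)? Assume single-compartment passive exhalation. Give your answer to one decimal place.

τ = R × C = 15.0 × 35 mL/cmH2O = 15.0 × 0.035 L/cmH2O = 0.525 s.
Passive exhalation: V(t)/V₀ = e^(−t/τ) = e^(−0.56/0.525) = 0.3442.
Fraction exhaled = 1 − 0.3442 = 0.6558 → 65.58%.

65.6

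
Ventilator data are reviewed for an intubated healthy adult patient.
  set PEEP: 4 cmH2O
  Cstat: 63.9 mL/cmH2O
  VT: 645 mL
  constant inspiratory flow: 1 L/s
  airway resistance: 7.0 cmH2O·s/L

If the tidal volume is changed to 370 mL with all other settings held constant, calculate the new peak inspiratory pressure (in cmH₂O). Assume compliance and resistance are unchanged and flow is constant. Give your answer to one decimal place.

16.8

PIP = Vt/C + R·V̇ + PEEP (constant-flow equation of motion).
Only the elastic term changes: ΔPIP = ΔVt / C = (370 − 645) / 63.9 = -4.304 cmH2O.
Original PIP = 645/63.9 + 7.0×1 + 4 = 21.094 cmH2O; new PIP = 21.094 + (-4.304) = 16.79 cmH2O.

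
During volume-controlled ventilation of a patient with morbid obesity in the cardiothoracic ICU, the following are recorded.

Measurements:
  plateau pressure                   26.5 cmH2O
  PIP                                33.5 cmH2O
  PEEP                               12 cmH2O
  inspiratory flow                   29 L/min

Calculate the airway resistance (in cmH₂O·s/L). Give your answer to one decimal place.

14.5

Flow: 29 L/min ÷ 60 = 0.4833 L/s.
Raw = (PIP − Pplat) / flow = (33.5 − 26.5) / 0.4833 = 7.0 / 0.4833 = 14.484 cmH2O·s/L.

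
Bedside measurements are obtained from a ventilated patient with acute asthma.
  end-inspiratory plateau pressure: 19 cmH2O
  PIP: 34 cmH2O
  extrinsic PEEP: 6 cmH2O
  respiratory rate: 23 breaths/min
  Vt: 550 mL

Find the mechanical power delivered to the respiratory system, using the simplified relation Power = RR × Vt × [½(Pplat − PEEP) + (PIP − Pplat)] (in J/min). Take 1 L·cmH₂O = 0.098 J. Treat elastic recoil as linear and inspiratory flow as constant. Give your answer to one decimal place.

26.7

Per-breath work = Vt × [½(Pplat−PEEP) + (PIP−Pplat)] = 0.550 × [0.5×13.0 + 15.0] = 0.550 × 21.5 = 11.825 L·cmH2O.
Power = 23 × 11.825 = 271.98 L·cmH2O/min.
× 0.098 J/(L·cmH2O) → 26.654 J/min.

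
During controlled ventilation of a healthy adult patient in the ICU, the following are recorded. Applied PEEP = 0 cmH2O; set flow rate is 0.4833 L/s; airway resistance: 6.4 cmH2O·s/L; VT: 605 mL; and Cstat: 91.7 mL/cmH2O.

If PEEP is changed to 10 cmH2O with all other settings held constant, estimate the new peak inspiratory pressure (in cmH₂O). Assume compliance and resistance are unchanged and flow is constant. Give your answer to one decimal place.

PIP = Vt/C + R·V̇ + PEEP (constant-flow equation of motion).
Only the baseline term changes: ΔPIP = ΔPEEP = 10 − 0 = 10.0 cmH2O.
Original PIP = 605/91.7 + 6.4×0.4833 + 0 = 9.691 cmH2O; new PIP = 9.691 + (10.0) = 19.691 cmH2O.

19.7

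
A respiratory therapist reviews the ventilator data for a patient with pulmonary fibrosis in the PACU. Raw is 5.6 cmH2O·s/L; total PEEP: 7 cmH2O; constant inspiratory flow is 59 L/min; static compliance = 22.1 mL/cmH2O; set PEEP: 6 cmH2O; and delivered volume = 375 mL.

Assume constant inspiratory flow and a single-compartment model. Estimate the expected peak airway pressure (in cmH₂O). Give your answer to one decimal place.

Flow: 59 L/min ÷ 60 = 0.9833 L/s.
Total PEEP = 7 cmH2O (set 6 + intrinsic 1); this is the baseline alveolar pressure.
Equation of motion (constant flow): PIP = Vt/C + R·V̇ + PEEP.
PIP = 375/22.1 + 5.6×0.9833 + 7 = 16.968 + 5.506 + 7 = 29.474 cmH2O.

29.5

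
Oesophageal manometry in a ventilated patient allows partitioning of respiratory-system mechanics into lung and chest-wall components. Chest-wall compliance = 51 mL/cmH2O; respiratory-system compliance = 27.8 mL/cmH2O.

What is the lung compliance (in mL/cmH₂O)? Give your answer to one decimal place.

1/CL = 1/Crs − 1/Ccw.
1/CL = 1/27.8 − 1/51 = 0.01636.
CL = 61.125 mL/cmH2O.

61.1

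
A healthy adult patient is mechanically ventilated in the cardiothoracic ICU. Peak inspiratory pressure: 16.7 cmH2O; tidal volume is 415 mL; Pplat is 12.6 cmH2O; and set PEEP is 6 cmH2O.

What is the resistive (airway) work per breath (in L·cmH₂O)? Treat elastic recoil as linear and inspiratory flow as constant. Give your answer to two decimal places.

With constant inspiratory flow the resistive pressure is constant at PIP − Pplat = 16.7 − 12.6 = 4.1 cmH2O, so resistive work = 4.1 × 0.415 = 1.702 L·cmH2O.

1.70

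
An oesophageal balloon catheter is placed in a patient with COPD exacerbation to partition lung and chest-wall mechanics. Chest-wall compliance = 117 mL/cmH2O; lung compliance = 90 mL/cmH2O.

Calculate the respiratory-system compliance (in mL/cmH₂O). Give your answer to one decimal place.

50.9

Lung and chest wall are elastances in series: 1/Crs = 1/CL + 1/Ccw.
1/Crs = 1/90 + 1/117 = 0.01966.
Crs = 50.865 mL/cmH2O.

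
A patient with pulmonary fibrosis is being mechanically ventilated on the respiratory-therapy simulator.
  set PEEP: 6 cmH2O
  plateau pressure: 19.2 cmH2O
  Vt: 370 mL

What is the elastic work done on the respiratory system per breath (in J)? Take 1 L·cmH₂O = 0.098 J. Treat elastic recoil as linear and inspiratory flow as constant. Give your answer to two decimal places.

0.24

Elastic work ≈ ½ × (Pplat − PEEP) × Vt = 0.5 × (19.2 − 6) × 0.370 L = 0.5 × 13.2 × 0.370 = 2.442 L·cmH2O.
× 0.098 J/(L·cmH2O) → 0.2393 J.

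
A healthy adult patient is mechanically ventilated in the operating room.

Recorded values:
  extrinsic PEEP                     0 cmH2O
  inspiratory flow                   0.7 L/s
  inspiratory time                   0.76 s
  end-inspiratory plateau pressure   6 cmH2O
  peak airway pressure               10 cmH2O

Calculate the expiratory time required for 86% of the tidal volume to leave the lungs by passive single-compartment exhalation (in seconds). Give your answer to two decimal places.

1.00

Vt = flow × Ti = 0.7 L/s × 0.76 s × 1000 mL/L = 532.0 mL.
R = (PIP − Pplat)/V̇ = (10 − 6) / 0.7 = 4.0/0.7 = 5.714 cmH2O·s/L.
C = Vt/(Pplat − PEEP) = 532.0 / (6 − 0) = 532.0/6.0 = 88.667 mL/cmH2O.
τ = R × C = 5.714 × 0.08867 L/cmH2O = 0.5067 s.
t = −τ·ln(1 − 0.86) = −0.5067·ln(0.14) = 0.9962 s.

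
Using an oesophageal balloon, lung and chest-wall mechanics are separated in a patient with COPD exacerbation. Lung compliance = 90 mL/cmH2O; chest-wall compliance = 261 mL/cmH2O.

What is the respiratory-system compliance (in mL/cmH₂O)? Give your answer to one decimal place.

66.9

Lung and chest wall are elastances in series: 1/Crs = 1/CL + 1/Ccw.
1/Crs = 1/90 + 1/261 = 0.01494.
Crs = 66.934 mL/cmH2O.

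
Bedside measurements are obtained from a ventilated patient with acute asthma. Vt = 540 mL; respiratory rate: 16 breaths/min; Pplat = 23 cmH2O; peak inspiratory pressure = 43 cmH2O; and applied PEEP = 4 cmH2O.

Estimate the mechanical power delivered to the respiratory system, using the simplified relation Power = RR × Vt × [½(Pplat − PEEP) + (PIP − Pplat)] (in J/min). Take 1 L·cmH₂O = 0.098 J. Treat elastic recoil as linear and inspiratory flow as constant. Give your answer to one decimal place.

Per-breath work = Vt × [½(Pplat−PEEP) + (PIP−Pplat)] = 0.540 × [0.5×19.0 + 20.0] = 0.540 × 29.5 = 15.93 L·cmH2O.
Power = 16 × 15.93 = 254.88 L·cmH2O/min.
× 0.098 J/(L·cmH2O) → 24.978 J/min.

25.0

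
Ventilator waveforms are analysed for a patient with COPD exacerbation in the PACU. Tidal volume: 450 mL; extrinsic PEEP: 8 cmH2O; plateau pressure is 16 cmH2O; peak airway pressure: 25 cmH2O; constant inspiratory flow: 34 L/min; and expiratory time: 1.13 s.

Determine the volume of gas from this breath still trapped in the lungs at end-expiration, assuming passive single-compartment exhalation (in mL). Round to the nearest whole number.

127

Flow: 34 L/min ÷ 60 = 0.5667 L/s.
R = (PIP − Pplat)/V̇ = (25 − 16) / 0.5667 = 9.0/0.5667 = 15.881 cmH2O·s/L.
C = Vt/(Pplat − PEEP) = 450.0 / (16 − 8) = 450.0/8.0 = 56.25 mL/cmH2O.
τ = R × C = 15.881 × 0.05625 L/cmH2O = 0.8933 s.
Fraction remaining = e^(−Te/τ) = e^(−1.13/0.8933) = 0.2822.
Trapped volume = 450.0 × 0.2822 = 126.99 mL.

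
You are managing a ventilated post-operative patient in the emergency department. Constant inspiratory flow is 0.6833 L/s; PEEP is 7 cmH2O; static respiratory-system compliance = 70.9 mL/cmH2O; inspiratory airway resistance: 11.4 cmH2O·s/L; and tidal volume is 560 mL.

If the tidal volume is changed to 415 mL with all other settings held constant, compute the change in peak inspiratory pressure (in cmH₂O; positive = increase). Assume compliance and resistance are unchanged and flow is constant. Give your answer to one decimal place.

PIP = Vt/C + R·V̇ + PEEP (constant-flow equation of motion).
Only the elastic term changes: ΔPIP = ΔVt / C = (415 − 560) / 70.9 = -2.045 cmH2O.

-2.0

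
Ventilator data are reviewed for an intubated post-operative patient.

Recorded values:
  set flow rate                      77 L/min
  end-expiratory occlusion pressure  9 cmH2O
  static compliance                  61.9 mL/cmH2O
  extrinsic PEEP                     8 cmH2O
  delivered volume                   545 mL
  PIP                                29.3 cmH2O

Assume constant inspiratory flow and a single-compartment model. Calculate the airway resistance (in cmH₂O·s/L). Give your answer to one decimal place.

9.0

Flow: 77 L/min ÷ 60 = 1.2833 L/s.
Total PEEP = 9 cmH2O (set 8 + intrinsic 1); this is the baseline alveolar pressure.
Equation of motion (constant flow): PIP = Vt/C + R·V̇ + PEEP.
R·V̇ = PIP − Vt/C − PEEP = 29.3 − 545/61.9 − 9 = 29.3 − 8.805 − 9 = 11.495 cmH2O.
R = 11.495 / 1.2833 = 8.957 cmH2O·s/L.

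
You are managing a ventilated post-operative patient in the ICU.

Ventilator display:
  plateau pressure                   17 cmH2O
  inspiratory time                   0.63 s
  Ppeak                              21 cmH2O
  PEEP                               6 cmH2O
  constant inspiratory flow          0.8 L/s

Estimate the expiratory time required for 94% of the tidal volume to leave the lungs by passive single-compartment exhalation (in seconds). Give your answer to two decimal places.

Vt = flow × Ti = 0.8 L/s × 0.63 s × 1000 mL/L = 504.0 mL.
R = (PIP − Pplat)/V̇ = (21 − 17) / 0.8 = 4.0/0.8 = 5.0 cmH2O·s/L.
C = Vt/(Pplat − PEEP) = 504.0 / (17 − 6) = 504.0/11.0 = 45.818 mL/cmH2O.
τ = R × C = 5.0 × 0.04582 L/cmH2O = 0.2291 s.
t = −τ·ln(1 − 0.94) = −0.2291·ln(0.06) = 0.6446 s.

0.64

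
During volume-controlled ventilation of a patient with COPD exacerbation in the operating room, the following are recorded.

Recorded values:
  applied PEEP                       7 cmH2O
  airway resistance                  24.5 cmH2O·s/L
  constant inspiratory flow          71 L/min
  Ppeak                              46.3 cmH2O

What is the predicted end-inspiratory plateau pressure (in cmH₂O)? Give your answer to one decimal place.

17.3

Flow: 71 L/min ÷ 60 = 1.1833 L/s.
Pplat = PIP − Raw × flow = 46.3 − 24.5 × 1.1833 = 46.3 − 28.991 = 17.309 cmH2O.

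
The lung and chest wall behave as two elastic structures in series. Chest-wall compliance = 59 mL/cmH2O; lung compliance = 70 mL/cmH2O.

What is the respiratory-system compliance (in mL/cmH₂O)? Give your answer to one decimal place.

Lung and chest wall are elastances in series: 1/Crs = 1/CL + 1/Ccw.
1/Crs = 1/70 + 1/59 = 0.03123.
Crs = 32.02 mL/cmH2O.

32.0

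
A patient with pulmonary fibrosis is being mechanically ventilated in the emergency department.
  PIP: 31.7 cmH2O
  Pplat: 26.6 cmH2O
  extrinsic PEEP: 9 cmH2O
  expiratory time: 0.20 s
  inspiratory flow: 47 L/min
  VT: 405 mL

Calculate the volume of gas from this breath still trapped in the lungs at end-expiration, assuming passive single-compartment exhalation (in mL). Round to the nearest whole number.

Flow: 47 L/min ÷ 60 = 0.7833 L/s.
R = (PIP − Pplat)/V̇ = (31.7 − 26.6) / 0.7833 = 5.1/0.7833 = 6.511 cmH2O·s/L.
C = Vt/(Pplat − PEEP) = 405.0 / (26.6 − 9) = 405.0/17.6 = 23.011 mL/cmH2O.
τ = R × C = 6.511 × 0.02301 L/cmH2O = 0.1498 s.
Fraction remaining = e^(−Te/τ) = e^(−0.20/0.1498) = 0.2631.
Trapped volume = 405.0 × 0.2631 = 106.56 mL.

107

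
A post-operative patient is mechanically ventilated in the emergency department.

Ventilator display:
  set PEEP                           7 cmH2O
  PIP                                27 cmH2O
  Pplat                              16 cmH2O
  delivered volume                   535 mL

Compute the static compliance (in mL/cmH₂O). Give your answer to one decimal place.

Cstat = Vt / (Pplat − PEEP) = 535 / (16 − 7) = 535 / 9.0 = 59.444 mL/cmH2O.

59.4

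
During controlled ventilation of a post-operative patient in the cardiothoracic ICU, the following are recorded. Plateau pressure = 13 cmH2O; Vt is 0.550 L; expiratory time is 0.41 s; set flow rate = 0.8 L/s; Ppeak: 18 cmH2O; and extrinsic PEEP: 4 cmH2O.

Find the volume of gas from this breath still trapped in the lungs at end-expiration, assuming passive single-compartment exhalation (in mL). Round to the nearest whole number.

R = (PIP − Pplat)/V̇ = (18 − 13) / 0.8 = 5.0/0.8 = 6.25 cmH2O·s/L.
C = Vt/(Pplat − PEEP) = 550.0 / (13 − 4) = 550.0/9.0 = 61.111 mL/cmH2O.
τ = R × C = 6.25 × 0.06111 L/cmH2O = 0.3819 s.
Fraction remaining = e^(−Te/τ) = e^(−0.41/0.3819) = 0.3418.
Trapped volume = 550.0 × 0.3418 = 187.99 mL.

188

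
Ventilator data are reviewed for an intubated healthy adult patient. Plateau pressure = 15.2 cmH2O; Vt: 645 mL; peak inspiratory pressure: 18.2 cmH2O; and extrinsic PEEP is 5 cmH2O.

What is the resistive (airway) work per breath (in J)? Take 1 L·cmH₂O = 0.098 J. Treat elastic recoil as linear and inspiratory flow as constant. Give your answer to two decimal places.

0.19

With constant inspiratory flow the resistive pressure is constant at PIP − Pplat = 18.2 − 15.2 = 3.0 cmH2O, so resistive work = 3.0 × 0.645 = 1.935 L·cmH2O.
× 0.098 J/(L·cmH2O) → 0.1896 J.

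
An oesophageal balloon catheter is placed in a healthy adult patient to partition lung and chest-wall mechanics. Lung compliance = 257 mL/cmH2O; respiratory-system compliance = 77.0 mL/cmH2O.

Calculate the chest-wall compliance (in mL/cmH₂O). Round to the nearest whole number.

110

1/Ccw = 1/Crs − 1/CL.
1/Ccw = 1/77.0 − 1/257 = 0.009096.
Ccw = 109.94 mL/cmH2O.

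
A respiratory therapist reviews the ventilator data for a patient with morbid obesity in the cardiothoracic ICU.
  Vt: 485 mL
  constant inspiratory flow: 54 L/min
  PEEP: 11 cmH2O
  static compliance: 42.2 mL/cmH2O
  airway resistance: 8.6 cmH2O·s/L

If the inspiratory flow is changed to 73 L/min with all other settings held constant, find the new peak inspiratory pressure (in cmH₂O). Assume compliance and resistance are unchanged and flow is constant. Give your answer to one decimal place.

Flow: 54 L/min ÷ 60 = 0.9 L/s.
New flow: 73 L/min ÷ 60 = 1.2167 L/s.
PIP = Vt/C + R·V̇ + PEEP (constant-flow equation of motion).
Only the resistive term changes: ΔPIP = R × ΔV̇ = 8.6 × (1.2167 − 0.9) = 8.6 × 0.3167 = 2.724 cmH2O.
Original PIP = 485/42.2 + 8.6×0.9 + 11 = 30.233 cmH2O; new PIP = 30.233 + (2.724) = 32.957 cmH2O.

33.0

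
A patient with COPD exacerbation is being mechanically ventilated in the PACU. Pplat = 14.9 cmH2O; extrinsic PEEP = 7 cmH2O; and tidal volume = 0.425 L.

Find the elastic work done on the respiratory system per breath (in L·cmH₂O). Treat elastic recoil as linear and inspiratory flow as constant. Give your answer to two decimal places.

Elastic work ≈ ½ × (Pplat − PEEP) × Vt = 0.5 × (14.9 − 7) × 0.425 L = 0.5 × 7.9 × 0.425 = 1.679 L·cmH2O.

1.68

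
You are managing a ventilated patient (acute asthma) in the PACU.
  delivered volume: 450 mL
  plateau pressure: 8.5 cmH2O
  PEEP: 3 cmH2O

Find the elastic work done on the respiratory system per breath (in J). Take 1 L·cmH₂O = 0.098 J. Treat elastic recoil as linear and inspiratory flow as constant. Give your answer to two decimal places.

0.12

Elastic work ≈ ½ × (Pplat − PEEP) × Vt = 0.5 × (8.5 − 3) × 0.450 L = 0.5 × 5.5 × 0.450 = 1.238 L·cmH2O.
× 0.098 J/(L·cmH2O) → 0.1213 J.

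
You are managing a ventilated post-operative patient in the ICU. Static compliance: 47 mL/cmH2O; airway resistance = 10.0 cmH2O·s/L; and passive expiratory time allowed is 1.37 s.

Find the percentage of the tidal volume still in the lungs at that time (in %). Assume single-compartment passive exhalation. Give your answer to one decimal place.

5.4

τ = R × C = 10.0 × 47 mL/cmH2O = 10.0 × 0.047 L/cmH2O = 0.47 s.
Passive exhalation: V(t)/V₀ = e^(−t/τ) = e^(−1.37/0.47) = 0.05421.
Fraction remaining = 0.05421 → 5.421%.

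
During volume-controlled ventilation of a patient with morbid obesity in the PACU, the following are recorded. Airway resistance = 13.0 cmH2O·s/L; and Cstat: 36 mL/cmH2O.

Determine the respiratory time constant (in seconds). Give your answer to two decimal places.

τ = R × C = 13.0 × 36 mL/cmH2O = 13.0 × 0.036 L/cmH2O = 0.468 s.

0.47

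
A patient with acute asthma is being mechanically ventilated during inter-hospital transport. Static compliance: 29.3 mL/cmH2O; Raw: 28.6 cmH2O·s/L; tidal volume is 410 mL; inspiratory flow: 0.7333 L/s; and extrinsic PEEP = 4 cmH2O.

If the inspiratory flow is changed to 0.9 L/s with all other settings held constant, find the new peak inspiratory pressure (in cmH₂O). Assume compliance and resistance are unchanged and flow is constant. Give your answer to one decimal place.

PIP = Vt/C + R·V̇ + PEEP (constant-flow equation of motion).
Only the resistive term changes: ΔPIP = R × ΔV̇ = 28.6 × (0.9 − 0.7333) = 28.6 × 0.1667 = 4.768 cmH2O.
Original PIP = 410/29.3 + 28.6×0.7333 + 4 = 38.966 cmH2O; new PIP = 38.966 + (4.768) = 43.734 cmH2O.

43.7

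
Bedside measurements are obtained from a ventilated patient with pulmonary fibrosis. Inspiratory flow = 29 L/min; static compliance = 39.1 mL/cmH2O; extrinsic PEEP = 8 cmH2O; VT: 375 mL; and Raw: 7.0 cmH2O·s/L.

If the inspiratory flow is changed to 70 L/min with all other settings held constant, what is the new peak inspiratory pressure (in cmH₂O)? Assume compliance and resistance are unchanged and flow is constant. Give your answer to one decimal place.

25.8

Flow: 29 L/min ÷ 60 = 0.4833 L/s.
New flow: 70 L/min ÷ 60 = 1.1667 L/s.
PIP = Vt/C + R·V̇ + PEEP (constant-flow equation of motion).
Only the resistive term changes: ΔPIP = R × ΔV̇ = 7.0 × (1.1667 − 0.4833) = 7.0 × 0.6834 = 4.784 cmH2O.
Original PIP = 375/39.1 + 7.0×0.4833 + 8 = 20.974 cmH2O; new PIP = 20.974 + (4.784) = 25.758 cmH2O.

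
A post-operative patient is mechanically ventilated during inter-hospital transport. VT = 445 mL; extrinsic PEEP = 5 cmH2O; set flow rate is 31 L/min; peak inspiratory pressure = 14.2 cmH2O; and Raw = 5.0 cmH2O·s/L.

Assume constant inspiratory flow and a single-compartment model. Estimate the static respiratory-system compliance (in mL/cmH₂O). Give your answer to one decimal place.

Flow: 31 L/min ÷ 60 = 0.5167 L/s.
Equation of motion (constant flow): PIP = Vt/C + R·V̇ + PEEP.
Vt/C = PIP − R·V̇ − PEEP = 14.2 − 5.0×0.5167 − 5 = 14.2 − 2.584 − 5 = 6.616 cmH2O.
C = Vt / 6.616 = 445 / 6.616 = 67.261 mL/cmH2O.

67.3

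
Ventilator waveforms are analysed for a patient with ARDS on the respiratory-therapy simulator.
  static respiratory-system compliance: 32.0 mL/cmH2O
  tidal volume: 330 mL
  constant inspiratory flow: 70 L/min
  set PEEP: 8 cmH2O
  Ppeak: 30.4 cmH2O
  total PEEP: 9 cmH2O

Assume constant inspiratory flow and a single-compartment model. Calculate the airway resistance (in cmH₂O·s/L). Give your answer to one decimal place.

Flow: 70 L/min ÷ 60 = 1.1667 L/s.
Total PEEP = 9 cmH2O (set 8 + intrinsic 1); this is the baseline alveolar pressure.
Equation of motion (constant flow): PIP = Vt/C + R·V̇ + PEEP.
R·V̇ = PIP − Vt/C − PEEP = 30.4 − 330/32.0 − 9 = 30.4 − 10.313 − 9 = 11.087 cmH2O.
R = 11.087 / 1.1667 = 9.503 cmH2O·s/L.

9.5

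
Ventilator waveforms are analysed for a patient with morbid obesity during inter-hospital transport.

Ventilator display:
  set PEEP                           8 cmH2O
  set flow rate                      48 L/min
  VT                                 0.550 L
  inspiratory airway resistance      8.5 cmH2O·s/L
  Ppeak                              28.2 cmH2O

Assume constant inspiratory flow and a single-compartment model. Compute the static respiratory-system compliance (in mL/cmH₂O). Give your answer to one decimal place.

Flow: 48 L/min ÷ 60 = 0.8 L/s.
Equation of motion (constant flow): PIP = Vt/C + R·V̇ + PEEP.
Vt/C = PIP − R·V̇ − PEEP = 28.2 − 8.5×0.8 − 8 = 28.2 − 6.8 − 8 = 13.4 cmH2O.
C = Vt / 13.4 = 550 / 13.4 = 41.045 mL/cmH2O.

41.0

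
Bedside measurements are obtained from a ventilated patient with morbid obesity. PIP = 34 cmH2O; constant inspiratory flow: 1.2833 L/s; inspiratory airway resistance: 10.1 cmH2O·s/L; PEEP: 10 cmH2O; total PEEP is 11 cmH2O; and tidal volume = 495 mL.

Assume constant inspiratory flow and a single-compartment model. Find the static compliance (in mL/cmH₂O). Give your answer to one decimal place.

Total PEEP = 11 cmH2O (set 10 + intrinsic 1); this is the baseline alveolar pressure.
Equation of motion (constant flow): PIP = Vt/C + R·V̇ + PEEP.
Vt/C = PIP − R·V̇ − PEEP = 34 − 10.1×1.2833 − 11 = 34 − 12.961 − 11 = 10.039 cmH2O.
C = Vt / 10.039 = 495 / 10.039 = 49.308 mL/cmH2O.

49.3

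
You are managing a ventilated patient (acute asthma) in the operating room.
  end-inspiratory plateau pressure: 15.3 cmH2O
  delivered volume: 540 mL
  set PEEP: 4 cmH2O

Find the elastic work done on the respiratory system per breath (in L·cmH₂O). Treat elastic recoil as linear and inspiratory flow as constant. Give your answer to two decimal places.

3.05

Elastic work ≈ ½ × (Pplat − PEEP) × Vt = 0.5 × (15.3 − 4) × 0.540 L = 0.5 × 11.3 × 0.540 = 3.051 L·cmH2O.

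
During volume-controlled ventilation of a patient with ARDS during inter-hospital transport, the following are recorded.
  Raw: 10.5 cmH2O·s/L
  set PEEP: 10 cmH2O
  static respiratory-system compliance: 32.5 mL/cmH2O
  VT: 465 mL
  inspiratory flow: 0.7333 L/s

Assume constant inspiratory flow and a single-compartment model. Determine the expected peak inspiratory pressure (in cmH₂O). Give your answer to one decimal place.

32.0

Equation of motion (constant flow): PIP = Vt/C + R·V̇ + PEEP.
PIP = 465/32.5 + 10.5×0.7333 + 10 = 14.308 + 7.7 + 10 = 32.008 cmH2O.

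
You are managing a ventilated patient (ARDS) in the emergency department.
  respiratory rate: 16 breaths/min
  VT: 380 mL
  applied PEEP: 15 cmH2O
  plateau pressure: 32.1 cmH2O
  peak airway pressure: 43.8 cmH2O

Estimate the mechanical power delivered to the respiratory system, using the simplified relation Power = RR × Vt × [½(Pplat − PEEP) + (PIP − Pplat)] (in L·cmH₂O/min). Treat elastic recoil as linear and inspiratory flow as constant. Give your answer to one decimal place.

123.1

Per-breath work = Vt × [½(Pplat−PEEP) + (PIP−Pplat)] = 0.380 × [0.5×17.1 + 11.7] = 0.380 × 20.25 = 7.695 L·cmH2O.
Power = 16 × 7.695 = 123.12 L·cmH2O/min.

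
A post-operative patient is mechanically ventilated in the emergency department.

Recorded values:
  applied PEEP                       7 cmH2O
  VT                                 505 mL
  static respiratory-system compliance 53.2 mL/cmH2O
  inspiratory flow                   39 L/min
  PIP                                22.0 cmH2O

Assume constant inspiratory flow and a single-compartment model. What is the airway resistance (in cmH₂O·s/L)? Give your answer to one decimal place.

8.5

Flow: 39 L/min ÷ 60 = 0.65 L/s.
Equation of motion (constant flow): PIP = Vt/C + R·V̇ + PEEP.
R·V̇ = PIP − Vt/C − PEEP = 22.0 − 505/53.2 − 7 = 22.0 − 9.492 − 7 = 5.508 cmH2O.
R = 5.508 / 0.65 = 8.474 cmH2O·s/L.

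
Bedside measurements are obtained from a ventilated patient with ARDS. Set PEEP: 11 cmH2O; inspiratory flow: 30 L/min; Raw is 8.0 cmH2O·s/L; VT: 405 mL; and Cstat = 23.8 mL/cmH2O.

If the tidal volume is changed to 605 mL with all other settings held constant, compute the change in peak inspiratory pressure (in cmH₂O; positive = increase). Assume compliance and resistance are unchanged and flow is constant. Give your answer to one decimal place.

PIP = Vt/C + R·V̇ + PEEP (constant-flow equation of motion).
Only the elastic term changes: ΔPIP = ΔVt / C = (605 − 405) / 23.8 = 8.403 cmH2O.

8.4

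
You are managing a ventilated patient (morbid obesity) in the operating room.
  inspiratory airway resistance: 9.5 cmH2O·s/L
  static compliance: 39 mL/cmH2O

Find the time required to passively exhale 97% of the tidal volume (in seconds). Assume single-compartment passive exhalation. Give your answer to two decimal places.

τ = R × C = 9.5 × 39 mL/cmH2O = 9.5 × 0.039 L/cmH2O = 0.3705 s.
Exhaled fraction f = 1 − e^(−t/τ) → t = −τ·ln(1 − f) = −0.3705·ln(0.03) = 1.299 s.

1.30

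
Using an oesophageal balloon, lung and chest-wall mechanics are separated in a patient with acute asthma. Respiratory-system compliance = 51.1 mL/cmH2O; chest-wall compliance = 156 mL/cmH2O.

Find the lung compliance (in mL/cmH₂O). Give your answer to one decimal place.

76.0

1/CL = 1/Crs − 1/Ccw.
1/CL = 1/51.1 − 1/156 = 0.01316.
CL = 75.988 mL/cmH2O.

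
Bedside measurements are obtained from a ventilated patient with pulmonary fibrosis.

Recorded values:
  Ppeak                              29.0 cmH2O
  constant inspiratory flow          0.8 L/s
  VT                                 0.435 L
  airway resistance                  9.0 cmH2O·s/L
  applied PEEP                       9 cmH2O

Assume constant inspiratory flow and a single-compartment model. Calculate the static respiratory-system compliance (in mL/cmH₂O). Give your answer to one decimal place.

34.0

Equation of motion (constant flow): PIP = Vt/C + R·V̇ + PEEP.
Vt/C = PIP − R·V̇ − PEEP = 29.0 − 9.0×0.8 − 9 = 29.0 − 7.2 − 9 = 12.8 cmH2O.
C = Vt / 12.8 = 435 / 12.8 = 33.984 mL/cmH2O.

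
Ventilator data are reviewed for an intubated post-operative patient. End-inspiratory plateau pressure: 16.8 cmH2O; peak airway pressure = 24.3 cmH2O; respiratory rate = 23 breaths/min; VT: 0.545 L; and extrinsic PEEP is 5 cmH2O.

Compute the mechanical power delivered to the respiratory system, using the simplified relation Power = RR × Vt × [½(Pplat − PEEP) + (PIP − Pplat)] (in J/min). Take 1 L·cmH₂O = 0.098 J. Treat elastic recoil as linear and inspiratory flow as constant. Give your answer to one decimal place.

Per-breath work = Vt × [½(Pplat−PEEP) + (PIP−Pplat)] = 0.545 × [0.5×11.8 + 7.5] = 0.545 × 13.4 = 7.303 L·cmH2O.
Power = 23 × 7.303 = 167.97 L·cmH2O/min.
× 0.098 J/(L·cmH2O) → 16.461 J/min.

16.5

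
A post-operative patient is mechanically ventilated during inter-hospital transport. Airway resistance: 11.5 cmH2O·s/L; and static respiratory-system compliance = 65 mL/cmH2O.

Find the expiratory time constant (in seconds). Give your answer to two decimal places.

0.75

τ = R × C = 11.5 × 65 mL/cmH2O = 11.5 × 0.065 L/cmH2O = 0.7475 s.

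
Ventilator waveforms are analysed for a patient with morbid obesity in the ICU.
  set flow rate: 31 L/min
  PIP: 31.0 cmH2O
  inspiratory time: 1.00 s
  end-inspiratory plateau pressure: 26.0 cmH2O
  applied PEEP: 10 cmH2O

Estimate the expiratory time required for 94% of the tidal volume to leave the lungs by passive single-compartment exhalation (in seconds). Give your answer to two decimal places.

0.88

Flow: 31 L/min ÷ 60 = 0.5167 L/s.
Vt = flow × Ti = 0.5167 L/s × 1.00 s × 1000 mL/L = 516.7 mL.
R = (PIP − Pplat)/V̇ = (31.0 − 26.0) / 0.5167 = 5.0/0.5167 = 9.677 cmH2O·s/L.
C = Vt/(Pplat − PEEP) = 516.7 / (26.0 − 10) = 516.7/16.0 = 32.294 mL/cmH2O.
τ = R × C = 9.677 × 0.03229 L/cmH2O = 0.3125 s.
t = −τ·ln(1 − 0.94) = −0.3125·ln(0.06) = 0.8792 s.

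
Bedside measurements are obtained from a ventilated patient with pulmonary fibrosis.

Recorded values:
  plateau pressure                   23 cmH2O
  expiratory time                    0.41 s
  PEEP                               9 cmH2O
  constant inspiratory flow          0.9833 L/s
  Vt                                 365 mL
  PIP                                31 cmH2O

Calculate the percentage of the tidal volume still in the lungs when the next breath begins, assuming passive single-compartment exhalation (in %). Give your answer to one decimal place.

14.5

R = (PIP − Pplat)/V̇ = (31 − 23) / 0.9833 = 8.0/0.9833 = 8.136 cmH2O·s/L.
C = Vt/(Pplat − PEEP) = 365.0 / (23 − 9) = 365.0/14.0 = 26.071 mL/cmH2O.
τ = R × C = 8.136 × 0.02607 L/cmH2O = 0.2121 s.
Fraction remaining at end-expiration = e^(−Te/τ) = e^(−0.41/0.2121) = 0.1447 → 14.47%.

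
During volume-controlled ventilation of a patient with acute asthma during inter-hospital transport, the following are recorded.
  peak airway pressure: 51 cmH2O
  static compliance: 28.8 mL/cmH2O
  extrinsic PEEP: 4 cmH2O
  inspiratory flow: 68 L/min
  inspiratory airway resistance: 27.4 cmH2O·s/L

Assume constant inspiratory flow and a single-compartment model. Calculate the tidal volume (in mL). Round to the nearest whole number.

Flow: 68 L/min ÷ 60 = 1.1333 L/s.
Equation of motion (constant flow): PIP = Vt/C + R·V̇ + PEEP.
Vt/C = PIP − R·V̇ − PEEP = 51 − 31.052 − 4 = 15.948 cmH2O.
Vt = C × 15.948 = 28.8 × 15.948 = 459.3 mL.

459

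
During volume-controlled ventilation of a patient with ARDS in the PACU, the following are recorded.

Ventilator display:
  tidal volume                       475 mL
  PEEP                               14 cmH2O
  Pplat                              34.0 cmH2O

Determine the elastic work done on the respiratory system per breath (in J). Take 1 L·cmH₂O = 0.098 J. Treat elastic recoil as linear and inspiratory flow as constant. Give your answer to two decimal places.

0.47

Elastic work ≈ ½ × (Pplat − PEEP) × Vt = 0.5 × (34.0 − 14) × 0.475 L = 0.5 × 20.0 × 0.475 = 4.75 L·cmH2O.
× 0.098 J/(L·cmH2O) → 0.4655 J.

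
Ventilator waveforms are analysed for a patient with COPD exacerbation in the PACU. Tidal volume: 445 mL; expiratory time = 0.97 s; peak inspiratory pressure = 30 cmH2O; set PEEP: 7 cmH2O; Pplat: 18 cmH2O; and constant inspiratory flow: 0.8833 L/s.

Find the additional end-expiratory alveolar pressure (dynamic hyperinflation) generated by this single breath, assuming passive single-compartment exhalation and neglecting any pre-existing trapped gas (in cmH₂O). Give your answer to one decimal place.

1.9

R = (PIP − Pplat)/V̇ = (30 − 18) / 0.8833 = 12.0/0.8833 = 13.585 cmH2O·s/L.
C = Vt/(Pplat − PEEP) = 445.0 / (18 − 7) = 445.0/11.0 = 40.455 mL/cmH2O.
τ = R × C = 13.585 × 0.04046 L/cmH2O = 0.5496 s.
Fraction remaining = e^(−Te/τ) = e^(−0.97/0.5496) = 0.1712; trapped volume = 445.0 × 0.1712 = 76.184 mL.
Additional alveolar pressure from trapping ≈ V_trapped / C = 76.184 / 40.455 = 1.883 cmH2O.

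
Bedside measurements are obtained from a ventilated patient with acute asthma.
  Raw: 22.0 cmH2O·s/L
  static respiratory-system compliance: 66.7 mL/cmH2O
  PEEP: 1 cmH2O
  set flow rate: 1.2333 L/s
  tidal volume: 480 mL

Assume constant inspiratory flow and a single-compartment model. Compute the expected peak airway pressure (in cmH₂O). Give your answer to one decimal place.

35.3

Equation of motion (constant flow): PIP = Vt/C + R·V̇ + PEEP.
PIP = 480/66.7 + 22.0×1.2333 + 1 = 7.196 + 27.133 + 1 = 35.329 cmH2O.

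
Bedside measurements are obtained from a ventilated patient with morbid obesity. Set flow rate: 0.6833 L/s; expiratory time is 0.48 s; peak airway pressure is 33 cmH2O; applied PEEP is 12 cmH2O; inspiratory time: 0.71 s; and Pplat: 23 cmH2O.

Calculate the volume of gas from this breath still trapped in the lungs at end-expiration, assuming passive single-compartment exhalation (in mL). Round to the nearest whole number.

Vt = flow × Ti = 0.6833 L/s × 0.71 s × 1000 mL/L = 485.14 mL.
R = (PIP − Pplat)/V̇ = (33 − 23) / 0.6833 = 10.0/0.6833 = 14.635 cmH2O·s/L.
C = Vt/(Pplat − PEEP) = 485.14 / (23 − 12) = 485.14/11.0 = 44.104 mL/cmH2O.
τ = R × C = 14.635 × 0.0441 L/cmH2O = 0.6454 s.
Fraction remaining = e^(−Te/τ) = e^(−0.48/0.6454) = 0.4753.
Trapped volume = 485.14 × 0.4753 = 230.59 mL.

231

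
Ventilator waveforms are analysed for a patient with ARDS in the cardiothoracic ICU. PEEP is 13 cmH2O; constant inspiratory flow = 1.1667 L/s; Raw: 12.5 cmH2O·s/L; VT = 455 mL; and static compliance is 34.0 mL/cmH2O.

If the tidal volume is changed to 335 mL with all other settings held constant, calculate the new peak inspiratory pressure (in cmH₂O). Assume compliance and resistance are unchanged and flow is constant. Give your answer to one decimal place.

PIP = Vt/C + R·V̇ + PEEP (constant-flow equation of motion).
Only the elastic term changes: ΔPIP = ΔVt / C = (335 − 455) / 34.0 = -3.529 cmH2O.
Original PIP = 455/34.0 + 12.5×1.1667 + 13 = 40.966 cmH2O; new PIP = 40.966 + (-3.529) = 37.437 cmH2O.

37.4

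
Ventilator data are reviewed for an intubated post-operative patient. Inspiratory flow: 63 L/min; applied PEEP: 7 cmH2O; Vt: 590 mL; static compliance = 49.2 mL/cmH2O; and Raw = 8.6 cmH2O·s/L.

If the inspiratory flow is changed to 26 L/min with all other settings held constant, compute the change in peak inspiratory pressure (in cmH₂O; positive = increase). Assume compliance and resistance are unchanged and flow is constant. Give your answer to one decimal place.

-5.3

Flow: 63 L/min ÷ 60 = 1.05 L/s.
New flow: 26 L/min ÷ 60 = 0.4333 L/s.
PIP = Vt/C + R·V̇ + PEEP (constant-flow equation of motion).
Only the resistive term changes: ΔPIP = R × ΔV̇ = 8.6 × (0.4333 − 1.05) = 8.6 × -0.6167 = -5.304 cmH2O.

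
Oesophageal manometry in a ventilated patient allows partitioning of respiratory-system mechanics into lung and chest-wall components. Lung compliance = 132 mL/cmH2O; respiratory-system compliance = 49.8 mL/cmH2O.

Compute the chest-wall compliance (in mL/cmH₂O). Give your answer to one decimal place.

1/Ccw = 1/Crs − 1/CL.
1/Ccw = 1/49.8 − 1/132 = 0.0125.
Ccw = 80.0 mL/cmH2O.

80.0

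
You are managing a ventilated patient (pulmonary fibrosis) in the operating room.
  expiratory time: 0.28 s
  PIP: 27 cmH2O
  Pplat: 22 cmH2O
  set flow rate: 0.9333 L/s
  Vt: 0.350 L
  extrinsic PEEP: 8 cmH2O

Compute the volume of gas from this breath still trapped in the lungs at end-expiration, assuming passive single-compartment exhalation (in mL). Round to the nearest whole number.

R = (PIP − Pplat)/V̇ = (27 − 22) / 0.9333 = 5.0/0.9333 = 5.357 cmH2O·s/L.
C = Vt/(Pplat − PEEP) = 350.0 / (22 − 8) = 350.0/14.0 = 25.0 mL/cmH2O.
τ = R × C = 5.357 × 0.025 L/cmH2O = 0.1339 s.
Fraction remaining = e^(−Te/τ) = e^(−0.28/0.1339) = 0.1235.
Trapped volume = 350.0 × 0.1235 = 43.225 mL.

43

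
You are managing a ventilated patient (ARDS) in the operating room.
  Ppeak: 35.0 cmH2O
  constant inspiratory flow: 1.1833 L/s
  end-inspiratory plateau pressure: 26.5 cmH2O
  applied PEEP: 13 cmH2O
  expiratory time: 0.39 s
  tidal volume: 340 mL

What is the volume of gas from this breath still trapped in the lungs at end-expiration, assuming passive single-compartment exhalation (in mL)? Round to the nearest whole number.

39

R = (PIP − Pplat)/V̇ = (35.0 − 26.5) / 1.1833 = 8.5/1.1833 = 7.183 cmH2O·s/L.
C = Vt/(Pplat − PEEP) = 340.0 / (26.5 − 13) = 340.0/13.5 = 25.185 mL/cmH2O.
τ = R × C = 7.183 × 0.02519 L/cmH2O = 0.1809 s.
Fraction remaining = e^(−Te/τ) = e^(−0.39/0.1809) = 0.1158.
Trapped volume = 340.0 × 0.1158 = 39.372 mL.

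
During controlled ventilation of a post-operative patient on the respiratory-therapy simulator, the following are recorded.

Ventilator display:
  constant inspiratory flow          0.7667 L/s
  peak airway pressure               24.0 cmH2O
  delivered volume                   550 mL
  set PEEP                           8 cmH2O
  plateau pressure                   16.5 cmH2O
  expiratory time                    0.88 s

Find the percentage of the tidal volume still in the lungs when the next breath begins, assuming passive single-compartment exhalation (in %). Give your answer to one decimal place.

R = (PIP − Pplat)/V̇ = (24.0 − 16.5) / 0.7667 = 7.5/0.7667 = 9.782 cmH2O·s/L.
C = Vt/(Pplat − PEEP) = 550.0 / (16.5 − 8) = 550.0/8.5 = 64.706 mL/cmH2O.
τ = R × C = 9.782 × 0.06471 L/cmH2O = 0.633 s.
Fraction remaining at end-expiration = e^(−Te/τ) = e^(−0.88/0.633) = 0.249 → 24.9%.

24.9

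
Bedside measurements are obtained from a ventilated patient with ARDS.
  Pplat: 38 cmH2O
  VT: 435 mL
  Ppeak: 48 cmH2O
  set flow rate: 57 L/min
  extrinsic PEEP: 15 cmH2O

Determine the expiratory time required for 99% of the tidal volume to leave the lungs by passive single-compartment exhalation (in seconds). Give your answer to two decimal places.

Flow: 57 L/min ÷ 60 = 0.95 L/s.
R = (PIP − Pplat)/V̇ = (48 − 38) / 0.95 = 10.0/0.95 = 10.526 cmH2O·s/L.
C = Vt/(Pplat − PEEP) = 435.0 / (38 − 15) = 435.0/23.0 = 18.913 mL/cmH2O.
τ = R × C = 10.526 × 0.01891 L/cmH2O = 0.199 s.
t = −τ·ln(1 − 0.99) = −0.199·ln(0.01) = 0.9164 s.

0.92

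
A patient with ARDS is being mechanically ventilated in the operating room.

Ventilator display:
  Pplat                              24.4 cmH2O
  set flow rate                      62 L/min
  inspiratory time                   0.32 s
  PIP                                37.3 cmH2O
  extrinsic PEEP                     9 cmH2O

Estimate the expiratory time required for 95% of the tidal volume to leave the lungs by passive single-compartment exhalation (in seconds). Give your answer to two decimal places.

0.80

Flow: 62 L/min ÷ 60 = 1.0333 L/s.
Vt = flow × Ti = 1.0333 L/s × 0.32 s × 1000 mL/L = 330.66 mL.
R = (PIP − Pplat)/V̇ = (37.3 − 24.4) / 1.0333 = 12.9/1.0333 = 12.484 cmH2O·s/L.
C = Vt/(Pplat − PEEP) = 330.66 / (24.4 − 9) = 330.66/15.4 = 21.471 mL/cmH2O.
τ = R × C = 12.484 × 0.02147 L/cmH2O = 0.268 s.
t = −τ·ln(1 − 0.95) = −0.268·ln(0.05) = 0.8029 s.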